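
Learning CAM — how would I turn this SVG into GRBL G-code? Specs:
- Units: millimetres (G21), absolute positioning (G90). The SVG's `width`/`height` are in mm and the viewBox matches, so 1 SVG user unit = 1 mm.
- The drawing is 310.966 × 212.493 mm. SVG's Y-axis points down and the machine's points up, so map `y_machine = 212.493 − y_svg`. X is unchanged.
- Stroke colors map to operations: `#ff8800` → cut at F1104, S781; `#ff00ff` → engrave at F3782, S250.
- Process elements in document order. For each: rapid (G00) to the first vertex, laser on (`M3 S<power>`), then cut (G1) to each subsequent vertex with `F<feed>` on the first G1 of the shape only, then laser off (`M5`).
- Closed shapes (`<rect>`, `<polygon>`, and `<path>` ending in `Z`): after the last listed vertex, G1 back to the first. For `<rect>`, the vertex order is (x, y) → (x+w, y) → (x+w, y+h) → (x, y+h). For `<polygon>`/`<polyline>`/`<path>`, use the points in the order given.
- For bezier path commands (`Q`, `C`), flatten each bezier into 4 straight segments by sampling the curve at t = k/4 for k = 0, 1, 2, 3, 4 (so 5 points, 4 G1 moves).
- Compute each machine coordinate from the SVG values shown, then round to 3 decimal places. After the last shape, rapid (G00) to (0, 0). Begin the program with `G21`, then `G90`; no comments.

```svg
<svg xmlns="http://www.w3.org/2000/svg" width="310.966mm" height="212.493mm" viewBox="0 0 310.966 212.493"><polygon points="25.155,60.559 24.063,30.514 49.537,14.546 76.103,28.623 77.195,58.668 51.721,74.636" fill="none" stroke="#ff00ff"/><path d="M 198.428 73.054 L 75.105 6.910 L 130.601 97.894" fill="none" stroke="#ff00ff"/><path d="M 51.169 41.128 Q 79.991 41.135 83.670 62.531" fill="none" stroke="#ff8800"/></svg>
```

G21
G90
G00 X25.155 Y151.934
M3 S250
G1 X24.063 Y181.979 F3782
G1 X49.537 Y197.947
G1 X76.103 Y183.870
G1 X77.195 Y153.825
G1 X51.721 Y137.857
G1 X25.155 Y151.934
M5
G00 X198.428 Y139.439
M3 S250
G1 X75.105 Y205.583 F3782
G1 X130.601 Y114.599
M5
G00 X51.169 Y171.365
M3 S781
G1 X64.009 Y170.025 F1104
G1 X73.705 Y166.011
G1 X80.259 Y159.323
G1 X83.670 Y149.962
M5
G00 X0.000 Y0.000

Since the viewBox matches the mm dimensions, user units are millimetres directly. The only transform is the Y-flip y_m = 212.493 − y_svg.

Shape 1 is a regular polygon drawn with `<polygon>`. Its stroke #ff00ff means engrave at S250, F3782. After flipping Y the toolpath is (25.155,151.934) → (24.063,181.979) → (49.537,197.947) → (76.103,183.870) → (77.195,153.825) → (51.721,137.857) → (25.155,151.934), returning to the start.

Shape 2 is a open polyline drawn with `<path>`. Its stroke #ff00ff means engrave at S250, F3782. After flipping Y the toolpath is (198.428,139.439) → (75.105,205.583) → (130.601,114.599).

Shape 3 is a quadratic bezier drawn with `<path>`. Its stroke #ff8800 means cut at S781, F1104. After flipping Y the toolpath is (51.169,171.365) → (64.009,170.025) → (73.705,166.011) → (80.259,159.323) → (83.670,149.962).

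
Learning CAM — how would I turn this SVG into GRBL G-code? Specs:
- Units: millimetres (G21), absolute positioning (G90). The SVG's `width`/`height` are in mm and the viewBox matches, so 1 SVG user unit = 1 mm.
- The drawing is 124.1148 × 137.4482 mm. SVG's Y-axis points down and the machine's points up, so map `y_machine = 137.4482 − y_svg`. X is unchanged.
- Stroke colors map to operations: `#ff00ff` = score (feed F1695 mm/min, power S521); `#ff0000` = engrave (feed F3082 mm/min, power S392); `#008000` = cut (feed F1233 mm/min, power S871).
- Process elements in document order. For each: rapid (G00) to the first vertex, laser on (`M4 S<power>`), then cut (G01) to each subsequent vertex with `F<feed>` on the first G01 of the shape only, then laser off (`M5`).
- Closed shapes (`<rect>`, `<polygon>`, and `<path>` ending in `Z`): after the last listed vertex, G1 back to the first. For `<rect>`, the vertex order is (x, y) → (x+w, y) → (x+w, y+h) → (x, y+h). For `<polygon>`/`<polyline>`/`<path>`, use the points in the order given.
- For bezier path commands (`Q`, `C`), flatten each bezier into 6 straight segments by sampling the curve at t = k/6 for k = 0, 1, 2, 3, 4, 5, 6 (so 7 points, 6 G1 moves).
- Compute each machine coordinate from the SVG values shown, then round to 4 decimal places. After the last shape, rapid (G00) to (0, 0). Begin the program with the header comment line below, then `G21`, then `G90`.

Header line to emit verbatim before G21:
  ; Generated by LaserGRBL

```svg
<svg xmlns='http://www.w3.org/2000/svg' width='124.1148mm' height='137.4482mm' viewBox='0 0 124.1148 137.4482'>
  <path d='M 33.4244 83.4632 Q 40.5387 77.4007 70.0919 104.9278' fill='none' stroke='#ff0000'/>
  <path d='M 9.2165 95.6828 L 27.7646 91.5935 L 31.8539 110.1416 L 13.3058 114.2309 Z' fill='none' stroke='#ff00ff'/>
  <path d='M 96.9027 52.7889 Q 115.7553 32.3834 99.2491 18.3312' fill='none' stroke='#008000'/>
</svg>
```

; Generated by LaserGRBL
G21
G90
G00 X33.4244 Y53.9850
M4 S392
G01 X36.4191 Y55.0728 F3082
G01 X40.6605 Y54.2945
G01 X46.1484 Y51.6501
G01 X52.8830 Y47.1396
G01 X60.8641 Y40.7631
G01 X70.0919 Y32.5204
M5
G00 X9.2165 Y41.7654
M4 S521
G01 X27.7646 Y45.8547 F1695
G01 X31.8539 Y27.3066
G01 X13.3058 Y23.2173
G01 X9.2165 Y41.7654
M5
G00 X96.9027 Y84.6593
M4 S871
G01 X102.2047 Y91.2847 F1233
G01 X105.5423 Y97.5570
G01 X106.9156 Y103.4765
G01 X106.3245 Y109.0429
G01 X103.7690 Y114.2565
G01 X99.2491 Y119.1170
M5
G00 X0.0000 Y0.0000

viewBox `0 0 124.1148 137.4482` with mm width/height → 1 unit = 1 mm. Flip: y_m = 137.4482 − y_svg.

**Shape 1** — `<path>` quadratic bezier, stroke `#ff0000` → engrave (S392, F3082). Control points (SVG): P0=(33.4244,83.4632), P1=(40.5387,77.4007), P2=(70.0919,104.9278); sampled at t=k/6. Machine vertices: (33.4244,53.9850) → (36.4191,55.0728) → (40.6605,54.2945) → (46.1484,51.6501) → (52.8830,47.1396) → (60.8641,40.7631) → (70.0919,32.5204). Open path.

**Shape 2** — `<path>` regular polygon, stroke `#ff00ff` → score (S521, F1695). Machine vertices: (9.2165,41.7654) → (27.7646,45.8547) → (31.8539,27.3066) → (13.3058,23.2173) → (9.2165,41.7654). Closed: final G1 returns to the first vertex.

**Shape 3** — `<path>` quadratic bezier, stroke `#008000` → cut (S871, F1233). Control points (SVG): P0=(96.9027,52.7889), P1=(115.7553,32.3834), P2=(99.2491,18.3312); sampled at t=k/6. Machine vertices: (96.9027,84.6593) → (102.2047,91.2847) → (105.5423,97.5570) → (106.9156,103.4765) → (106.3245,109.0429) → (103.7690,114.2565) → (99.2491,119.1170). Open path.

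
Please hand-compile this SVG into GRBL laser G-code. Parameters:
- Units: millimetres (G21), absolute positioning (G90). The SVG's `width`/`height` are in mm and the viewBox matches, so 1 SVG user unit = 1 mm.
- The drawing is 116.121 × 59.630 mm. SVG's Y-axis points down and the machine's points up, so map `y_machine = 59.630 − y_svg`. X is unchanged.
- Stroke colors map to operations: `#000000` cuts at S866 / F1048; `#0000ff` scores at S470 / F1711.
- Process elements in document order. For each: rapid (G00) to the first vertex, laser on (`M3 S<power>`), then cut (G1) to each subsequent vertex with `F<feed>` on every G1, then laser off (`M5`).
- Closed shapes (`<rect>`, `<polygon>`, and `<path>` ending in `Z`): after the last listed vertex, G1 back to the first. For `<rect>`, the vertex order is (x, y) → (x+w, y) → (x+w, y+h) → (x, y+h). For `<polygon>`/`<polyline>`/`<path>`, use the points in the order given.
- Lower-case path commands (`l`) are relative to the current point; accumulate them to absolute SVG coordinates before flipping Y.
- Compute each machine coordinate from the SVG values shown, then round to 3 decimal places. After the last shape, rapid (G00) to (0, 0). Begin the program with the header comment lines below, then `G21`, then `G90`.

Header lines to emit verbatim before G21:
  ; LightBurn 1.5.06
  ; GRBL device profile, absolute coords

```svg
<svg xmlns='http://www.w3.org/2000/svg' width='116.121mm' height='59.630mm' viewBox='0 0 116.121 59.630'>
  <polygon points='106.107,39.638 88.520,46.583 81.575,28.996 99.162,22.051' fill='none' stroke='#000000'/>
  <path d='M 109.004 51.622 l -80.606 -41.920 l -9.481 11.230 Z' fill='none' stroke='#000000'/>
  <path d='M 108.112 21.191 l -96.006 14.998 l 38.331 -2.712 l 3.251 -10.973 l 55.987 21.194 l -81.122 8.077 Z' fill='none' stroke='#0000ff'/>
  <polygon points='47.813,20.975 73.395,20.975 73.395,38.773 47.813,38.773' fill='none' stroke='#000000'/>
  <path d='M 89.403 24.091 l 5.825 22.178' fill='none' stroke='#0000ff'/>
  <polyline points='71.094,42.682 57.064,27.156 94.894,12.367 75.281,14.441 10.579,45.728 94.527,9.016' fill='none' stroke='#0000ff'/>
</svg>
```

viewBox `0 0 116.121 59.630` with mm width/height → 1 unit = 1 mm. Flip: y_m = 59.630 − y_svg.

**Shape 1** — `<polygon>` regular polygon, stroke `#000000` → cut (S866, F1048). Machine vertices: (106.107,19.992) → (88.520,13.047) → (81.575,30.634) → (99.162,37.579) → (106.107,19.992). Closed: final G1 returns to the first vertex.

**Shape 2** — `<path>` closed polygon, stroke `#000000` → cut (S866, F1048). Machine vertices: (109.004,8.008) → (28.398,49.928) → (18.917,38.698) → (109.004,8.008). Closed: final G1 returns to the first vertex.

**Shape 3** — `<path>` closed polygon, stroke `#0000ff` → score (S470, F1711). Machine vertices: (108.112,38.439) → (12.106,23.441) → (50.437,26.153) → (53.688,37.126) → (109.675,15.932) → (28.553,7.855) → (108.112,38.439). Closed: final G1 returns to the first vertex.

**Shape 4** — `<polygon>` rectangle, stroke `#000000` → cut (S866, F1048). Machine vertices: (47.813,38.655) → (73.395,38.655) → (73.395,20.857) → (47.813,20.857) → (47.813,38.655). Closed: final G1 returns to the first vertex.

**Shape 5** — `<path>` line segment, stroke `#0000ff` → score (S470, F1711). Machine vertices: (89.403,35.539) → (95.228,13.361). Open path.

**Shape 6** — `<polyline>` open polyline, stroke `#0000ff` → score (S470, F1711). Machine vertices: (71.094,16.948) → (57.064,32.474) → (94.894,47.263) → (75.281,45.189) → (10.579,13.902) → (94.527,50.614). Open path.

; LightBurn 1.5.06
; GRBL device profile, absolute coords
G21
G90
G00 X106.107 Y19.992
M3 S866
G1 X88.520 Y13.047 F1048
G1 X81.575 Y30.634 F1048
G1 X99.162 Y37.579 F1048
G1 X106.107 Y19.992 F1048
M5
G00 X109.004 Y8.008
M3 S866
G1 X28.398 Y49.928 F1048
G1 X18.917 Y38.698 F1048
G1 X109.004 Y8.008 F1048
M5
G00 X108.112 Y38.439
M3 S470
G1 X12.106 Y23.441 F1711
G1 X50.437 Y26.153 F1711
G1 X53.688 Y37.126 F1711
G1 X109.675 Y15.932 F1711
G1 X28.553 Y7.855 F1711
G1 X108.112 Y38.439 F1711
M5
G00 X47.813 Y38.655
M3 S866
G1 X73.395 Y38.655 F1048
G1 X73.395 Y20.857 F1048
G1 X47.813 Y20.857 F1048
G1 X47.813 Y38.655 F1048
M5
G00 X89.403 Y35.539
M3 S470
G1 X95.228 Y13.361 F1711
M5
G00 X71.094 Y16.948
M3 S470
G1 X57.064 Y32.474 F1711
G1 X94.894 Y47.263 F1711
G1 X75.281 Y45.189 F1711
G1 X10.579 Y13.902 F1711
G1 X94.527 Y50.614 F1711
M5
G00 X0.000 Y0.000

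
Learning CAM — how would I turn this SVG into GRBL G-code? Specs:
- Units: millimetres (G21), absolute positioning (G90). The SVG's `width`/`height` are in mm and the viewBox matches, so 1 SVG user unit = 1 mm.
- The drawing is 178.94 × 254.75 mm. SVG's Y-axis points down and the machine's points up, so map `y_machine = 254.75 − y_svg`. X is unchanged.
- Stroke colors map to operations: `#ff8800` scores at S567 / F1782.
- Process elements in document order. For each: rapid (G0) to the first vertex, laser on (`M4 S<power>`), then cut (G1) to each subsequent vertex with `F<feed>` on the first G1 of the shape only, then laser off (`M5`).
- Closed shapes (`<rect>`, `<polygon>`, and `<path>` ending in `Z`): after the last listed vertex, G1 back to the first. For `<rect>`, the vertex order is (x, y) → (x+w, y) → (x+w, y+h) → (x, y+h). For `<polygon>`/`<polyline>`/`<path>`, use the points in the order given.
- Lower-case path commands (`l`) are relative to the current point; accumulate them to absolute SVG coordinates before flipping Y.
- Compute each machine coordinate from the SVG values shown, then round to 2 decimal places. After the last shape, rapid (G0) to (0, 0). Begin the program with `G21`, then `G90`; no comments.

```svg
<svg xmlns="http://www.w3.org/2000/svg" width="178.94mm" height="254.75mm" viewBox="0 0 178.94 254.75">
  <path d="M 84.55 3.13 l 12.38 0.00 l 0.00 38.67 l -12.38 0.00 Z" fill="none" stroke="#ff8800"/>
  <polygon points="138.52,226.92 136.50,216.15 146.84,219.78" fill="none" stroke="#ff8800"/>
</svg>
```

Since the viewBox matches the mm dimensions, user units are millimetres directly. The only transform is the Y-flip y_m = 254.75 − y_svg.

Shape 1 is a rectangle drawn with `<path>`. Its stroke #ff8800 means score at S567, F1782. After flipping Y the toolpath is (84.55,251.62) → (96.93,251.62) → (96.93,212.95) → (84.55,212.95) → (84.55,251.62), returning to the start.

Shape 2 is a regular polygon drawn with `<polygon>`. Its stroke #ff8800 means score at S567, F1782. After flipping Y the toolpath is (138.52,27.83) → (136.50,38.60) → (146.84,34.97) → (138.52,27.83), returning to the start.

G21
G90
G0 X84.55 Y251.62
M4 S567
G1 X96.93 Y251.62 F1782
G1 X96.93 Y212.95
G1 X84.55 Y212.95
G1 X84.55 Y251.62
M5
G0 X138.52 Y27.83
M4 S567
G1 X136.50 Y38.60 F1782
G1 X146.84 Y34.97
G1 X138.52 Y27.83
M5
G0 X0.00 Y0.00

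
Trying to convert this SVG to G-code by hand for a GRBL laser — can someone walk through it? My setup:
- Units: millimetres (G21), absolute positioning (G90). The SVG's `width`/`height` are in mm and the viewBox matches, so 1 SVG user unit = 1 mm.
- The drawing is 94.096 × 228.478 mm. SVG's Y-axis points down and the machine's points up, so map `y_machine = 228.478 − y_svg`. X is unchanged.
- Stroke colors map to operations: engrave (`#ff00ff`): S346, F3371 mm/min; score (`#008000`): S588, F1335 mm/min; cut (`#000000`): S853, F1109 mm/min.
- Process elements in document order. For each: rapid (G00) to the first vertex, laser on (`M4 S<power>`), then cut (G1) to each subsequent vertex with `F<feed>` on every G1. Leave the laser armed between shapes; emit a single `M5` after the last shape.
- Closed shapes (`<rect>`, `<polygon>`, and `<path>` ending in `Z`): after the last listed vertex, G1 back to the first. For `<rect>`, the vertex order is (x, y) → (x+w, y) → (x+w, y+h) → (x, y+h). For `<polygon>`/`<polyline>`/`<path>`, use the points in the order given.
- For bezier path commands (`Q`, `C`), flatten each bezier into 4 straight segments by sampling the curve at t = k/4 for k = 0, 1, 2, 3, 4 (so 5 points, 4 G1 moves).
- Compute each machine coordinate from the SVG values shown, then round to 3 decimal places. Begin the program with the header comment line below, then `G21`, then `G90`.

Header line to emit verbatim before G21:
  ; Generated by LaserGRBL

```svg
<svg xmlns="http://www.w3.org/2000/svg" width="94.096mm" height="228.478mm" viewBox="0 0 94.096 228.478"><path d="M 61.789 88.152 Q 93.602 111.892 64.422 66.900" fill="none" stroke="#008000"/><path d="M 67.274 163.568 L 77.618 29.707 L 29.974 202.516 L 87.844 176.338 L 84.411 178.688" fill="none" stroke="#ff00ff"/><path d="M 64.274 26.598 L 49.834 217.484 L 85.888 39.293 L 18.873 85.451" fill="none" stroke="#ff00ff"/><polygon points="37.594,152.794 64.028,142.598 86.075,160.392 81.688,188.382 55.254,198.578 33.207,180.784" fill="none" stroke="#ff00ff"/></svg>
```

Since the viewBox matches the mm dimensions, user units are millimetres directly. The only transform is the Y-flip y_m = 228.478 − y_svg.

Shape 1 is a quadratic bezier drawn with `<path>`. Its stroke #008000 means score at S588, F1335. After flipping Y the toolpath is (61.789,140.326) → (73.883,132.752) → (78.354,133.769) → (75.200,143.378) → (64.422,161.578).

Shape 2 is a open polyline drawn with `<path>`. Its stroke #ff00ff means engrave at S346, F3371. After flipping Y the toolpath is (67.274,64.910) → (77.618,198.771) → (29.974,25.962) → (87.844,52.140) → (84.411,49.790).

Shape 3 is a open polyline drawn with `<path>`. Its stroke #ff00ff means engrave at S346, F3371. After flipping Y the toolpath is (64.274,201.880) → (49.834,10.994) → (85.888,189.185) → (18.873,143.027).

Shape 4 is a regular polygon drawn with `<polygon>`. Its stroke #ff00ff means engrave at S346, F3371. After flipping Y the toolpath is (37.594,75.684) → (64.028,85.880) → (86.075,68.086) → (81.688,40.096) → (55.254,29.900) → (33.207,47.694) → (37.594,75.684), returning to the start.

; Generated by LaserGRBL
G21
G90
G00 X61.789 Y140.326
M4 S588
G1 X73.883 Y132.752 F1335
G1 X78.354 Y133.769 F1335
G1 X75.200 Y143.378 F1335
G1 X64.422 Y161.578 F1335
G00 X67.274 Y64.910
M4 S346
G1 X77.618 Y198.771 F3371
G1 X29.974 Y25.962 F3371
G1 X87.844 Y52.140 F3371
G1 X84.411 Y49.790 F3371
G00 X64.274 Y201.880
M4 S346
G1 X49.834 Y10.994 F3371
G1 X85.888 Y189.185 F3371
G1 X18.873 Y143.027 F3371
G00 X37.594 Y75.684
M4 S346
G1 X64.028 Y85.880 F3371
G1 X86.075 Y68.086 F3371
G1 X81.688 Y40.096 F3371
G1 X55.254 Y29.900 F3371
G1 X33.207 Y47.694 F3371
G1 X37.594 Y75.684 F3371
M5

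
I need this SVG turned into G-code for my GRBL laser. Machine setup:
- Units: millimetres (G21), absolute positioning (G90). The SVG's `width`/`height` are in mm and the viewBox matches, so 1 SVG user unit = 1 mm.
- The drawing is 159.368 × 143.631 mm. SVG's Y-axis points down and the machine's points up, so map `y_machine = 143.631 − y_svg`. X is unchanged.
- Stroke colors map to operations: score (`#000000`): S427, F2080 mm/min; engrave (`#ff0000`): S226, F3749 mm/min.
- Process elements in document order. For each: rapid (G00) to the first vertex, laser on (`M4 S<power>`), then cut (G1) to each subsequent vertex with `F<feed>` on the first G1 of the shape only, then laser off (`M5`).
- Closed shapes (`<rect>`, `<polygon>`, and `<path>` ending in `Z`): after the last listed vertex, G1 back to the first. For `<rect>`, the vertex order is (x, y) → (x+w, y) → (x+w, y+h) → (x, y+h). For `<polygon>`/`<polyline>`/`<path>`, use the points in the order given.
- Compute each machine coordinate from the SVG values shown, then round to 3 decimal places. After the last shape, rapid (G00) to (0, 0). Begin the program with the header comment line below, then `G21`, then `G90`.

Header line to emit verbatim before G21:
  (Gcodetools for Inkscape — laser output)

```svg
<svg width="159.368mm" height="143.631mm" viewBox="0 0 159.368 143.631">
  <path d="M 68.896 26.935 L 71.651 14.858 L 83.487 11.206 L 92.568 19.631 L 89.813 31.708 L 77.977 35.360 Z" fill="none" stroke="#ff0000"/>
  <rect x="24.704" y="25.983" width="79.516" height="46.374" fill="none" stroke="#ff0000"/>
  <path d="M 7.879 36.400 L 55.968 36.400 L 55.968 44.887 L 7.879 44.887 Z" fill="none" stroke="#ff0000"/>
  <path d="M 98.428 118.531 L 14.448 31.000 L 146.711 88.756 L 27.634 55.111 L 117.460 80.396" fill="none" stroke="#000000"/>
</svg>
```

(Gcodetools for Inkscape — laser output)
G21
G90
G00 X68.896 Y116.696
M4 S226
G1 X71.651 Y128.773 F3749
G1 X83.487 Y132.425
G1 X92.568 Y124.000
G1 X89.813 Y111.923
G1 X77.977 Y108.271
G1 X68.896 Y116.696
M5
G00 X24.704 Y117.648
M4 S226
G1 X104.220 Y117.648 F3749
G1 X104.220 Y71.274
G1 X24.704 Y71.274
G1 X24.704 Y117.648
M5
G00 X7.879 Y107.231
M4 S226
G1 X55.968 Y107.231 F3749
G1 X55.968 Y98.744
G1 X7.879 Y98.744
G1 X7.879 Y107.231
M5
G00 X98.428 Y25.100
M4 S427
G1 X14.448 Y112.631 F2080
G1 X146.711 Y54.875
G1 X27.634 Y88.520
G1 X117.460 Y63.235
M5
G00 X0.000 Y0.000

viewBox `0 0 159.368 143.631` with mm width/height → 1 unit = 1 mm. Flip: y_m = 143.631 − y_svg.

**Shape 1** — `<path>` regular polygon, stroke `#ff0000` → engrave (S226, F3749). Machine vertices: (68.896,116.696) → (71.651,128.773) → (83.487,132.425) → (92.568,124.000) → (89.813,111.923) → (77.977,108.271) → (68.896,116.696). Closed: final G1 returns to the first vertex.

**Shape 2** — `<rect>` rectangle, stroke `#ff0000` → engrave (S226, F3749). Machine vertices: (24.704,117.648) → (104.220,117.648) → (104.220,71.274) → (24.704,71.274) → (24.704,117.648). Closed: final G1 returns to the first vertex.

**Shape 3** — `<path>` rectangle, stroke `#ff0000` → engrave (S226, F3749). Machine vertices: (7.879,107.231) → (55.968,107.231) → (55.968,98.744) → (7.879,98.744) → (7.879,107.231). Closed: final G1 returns to the first vertex.

**Shape 4** — `<path>` open polyline, stroke `#000000` → score (S427, F2080). Machine vertices: (98.428,25.100) → (14.448,112.631) → (146.711,54.875) → (27.634,88.520) → (117.460,63.235). Open path.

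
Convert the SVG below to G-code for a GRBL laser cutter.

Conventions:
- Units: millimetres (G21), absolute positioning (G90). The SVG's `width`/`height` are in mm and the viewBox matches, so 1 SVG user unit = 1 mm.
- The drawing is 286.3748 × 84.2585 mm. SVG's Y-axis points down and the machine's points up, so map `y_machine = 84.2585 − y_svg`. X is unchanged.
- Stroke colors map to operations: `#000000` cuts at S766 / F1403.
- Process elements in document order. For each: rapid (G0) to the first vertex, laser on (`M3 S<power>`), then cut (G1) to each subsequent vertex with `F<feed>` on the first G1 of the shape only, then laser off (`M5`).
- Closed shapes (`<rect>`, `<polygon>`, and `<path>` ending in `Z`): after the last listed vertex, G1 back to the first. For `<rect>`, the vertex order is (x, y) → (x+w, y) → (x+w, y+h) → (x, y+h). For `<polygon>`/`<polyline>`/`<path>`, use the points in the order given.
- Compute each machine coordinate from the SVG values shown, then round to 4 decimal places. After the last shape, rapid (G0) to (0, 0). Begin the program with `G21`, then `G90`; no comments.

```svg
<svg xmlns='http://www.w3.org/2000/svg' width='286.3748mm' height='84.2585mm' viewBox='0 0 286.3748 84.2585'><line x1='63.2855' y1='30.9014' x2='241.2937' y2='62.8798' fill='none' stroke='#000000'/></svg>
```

G21
G90
G0 X63.2855 Y53.3571
M3 S766
G1 X241.2937 Y21.3787 F1403
M5
G0 X0.0000 Y0.0000

Since the viewBox matches the mm dimensions, user units are millimetres directly. The only transform is the Y-flip y_m = 84.2585 − y_svg.

Shape 1 is a line segment drawn with `<line>`. Its stroke #000000 means cut at S766, F1403. After flipping Y the toolpath is (63.2855,53.3571) → (241.2937,21.3787).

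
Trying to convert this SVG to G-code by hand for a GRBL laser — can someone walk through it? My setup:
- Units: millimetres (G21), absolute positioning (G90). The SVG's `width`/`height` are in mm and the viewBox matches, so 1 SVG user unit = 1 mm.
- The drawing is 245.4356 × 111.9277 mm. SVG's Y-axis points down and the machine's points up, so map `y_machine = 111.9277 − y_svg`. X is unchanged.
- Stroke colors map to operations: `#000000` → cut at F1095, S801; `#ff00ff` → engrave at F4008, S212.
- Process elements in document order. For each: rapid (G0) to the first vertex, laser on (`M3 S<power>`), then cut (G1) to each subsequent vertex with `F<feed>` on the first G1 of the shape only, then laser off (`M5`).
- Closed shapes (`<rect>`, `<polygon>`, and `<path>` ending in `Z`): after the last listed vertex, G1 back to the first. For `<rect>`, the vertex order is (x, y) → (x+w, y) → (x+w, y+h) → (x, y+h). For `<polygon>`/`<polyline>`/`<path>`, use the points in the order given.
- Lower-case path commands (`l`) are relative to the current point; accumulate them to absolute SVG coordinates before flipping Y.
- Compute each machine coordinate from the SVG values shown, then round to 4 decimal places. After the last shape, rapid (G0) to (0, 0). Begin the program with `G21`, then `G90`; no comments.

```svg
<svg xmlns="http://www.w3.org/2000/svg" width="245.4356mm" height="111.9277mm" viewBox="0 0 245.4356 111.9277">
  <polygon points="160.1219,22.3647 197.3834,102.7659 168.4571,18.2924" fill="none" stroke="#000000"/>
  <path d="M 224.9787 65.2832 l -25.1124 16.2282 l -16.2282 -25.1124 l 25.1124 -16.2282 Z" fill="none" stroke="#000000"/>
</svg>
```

G21
G90
G0 X160.1219 Y89.5630
M3 S801
G1 X197.3834 Y9.1618 F1095
G1 X168.4571 Y93.6353
G1 X160.1219 Y89.5630
M5
G0 X224.9787 Y46.6445
M3 S801
G1 X199.8663 Y30.4163 F1095
G1 X183.6381 Y55.5287
G1 X208.7505 Y71.7569
G1 X224.9787 Y46.6445
M5
G0 X0.0000 Y0.0000

Since the viewBox matches the mm dimensions, user units are millimetres directly. The only transform is the Y-flip y_m = 111.9277 − y_svg.

Shape 1 is a closed polygon drawn with `<polygon>`. Its stroke #000000 means cut at S801, F1095. After flipping Y the toolpath is (160.1219,89.5630) → (197.3834,9.1618) → (168.4571,93.6353) → (160.1219,89.5630), returning to the start.

Shape 2 is a regular polygon drawn with `<path>`. Its stroke #000000 means cut at S801, F1095. After flipping Y the toolpath is (224.9787,46.6445) → (199.8663,30.4163) → (183.6381,55.5287) → (208.7505,71.7569) → (224.9787,46.6445), returning to the start.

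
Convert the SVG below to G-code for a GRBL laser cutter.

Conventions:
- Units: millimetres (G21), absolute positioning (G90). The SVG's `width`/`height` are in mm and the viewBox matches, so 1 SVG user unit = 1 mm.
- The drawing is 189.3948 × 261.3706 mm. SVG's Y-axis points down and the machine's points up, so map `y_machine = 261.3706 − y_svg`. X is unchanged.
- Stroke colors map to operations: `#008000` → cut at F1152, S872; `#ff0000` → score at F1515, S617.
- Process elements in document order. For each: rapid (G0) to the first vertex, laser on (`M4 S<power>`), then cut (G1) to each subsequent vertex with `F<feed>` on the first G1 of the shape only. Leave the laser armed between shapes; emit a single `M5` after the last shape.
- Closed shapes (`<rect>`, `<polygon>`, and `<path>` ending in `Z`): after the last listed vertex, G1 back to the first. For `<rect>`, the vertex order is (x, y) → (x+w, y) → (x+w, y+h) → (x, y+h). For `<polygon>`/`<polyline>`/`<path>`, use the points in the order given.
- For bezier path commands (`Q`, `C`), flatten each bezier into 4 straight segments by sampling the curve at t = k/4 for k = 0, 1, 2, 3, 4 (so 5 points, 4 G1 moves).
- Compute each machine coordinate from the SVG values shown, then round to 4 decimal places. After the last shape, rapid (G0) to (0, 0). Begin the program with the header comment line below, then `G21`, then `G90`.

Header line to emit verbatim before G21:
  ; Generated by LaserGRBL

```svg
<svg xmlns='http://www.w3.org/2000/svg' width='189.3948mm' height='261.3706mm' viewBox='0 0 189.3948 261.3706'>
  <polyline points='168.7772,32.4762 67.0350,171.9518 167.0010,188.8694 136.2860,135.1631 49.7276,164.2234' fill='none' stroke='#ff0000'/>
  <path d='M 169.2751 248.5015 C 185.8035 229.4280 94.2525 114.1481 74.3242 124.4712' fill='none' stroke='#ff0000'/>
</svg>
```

; Generated by LaserGRBL
G21
G90
G0 X168.7772 Y228.8944
M4 S617
G1 X67.0350 Y89.4188 F1515
G1 X167.0010 Y72.5012
G1 X136.2860 Y126.2075
G1 X49.7276 Y97.1472
G0 X169.2751 Y12.8691
M4 S617
G1 X164.2144 Y41.7472 F1515
G1 X135.4709 Y85.9080
G1 X99.8918 Y124.5569
G1 X74.3242 Y136.8994
M5
G0 X0.0000 Y0.0000

1 u = 1 mm; y_m = 261.3706 − y.

[1] `<polyline>` open polyline, #ff0000→score S617 F1515: (168.7772,228.8944) → (67.0350,89.4188) → (167.0010,72.5012) → (136.2860,126.2075) → (49.7276,97.1472)

[2] `<path>` cubic bezier, #ff0000→score S617 F1515: (169.2751,12.8691) → (164.2144,41.7472) → (135.4709,85.9080) → (99.8918,124.5569) → (74.3242,136.8994)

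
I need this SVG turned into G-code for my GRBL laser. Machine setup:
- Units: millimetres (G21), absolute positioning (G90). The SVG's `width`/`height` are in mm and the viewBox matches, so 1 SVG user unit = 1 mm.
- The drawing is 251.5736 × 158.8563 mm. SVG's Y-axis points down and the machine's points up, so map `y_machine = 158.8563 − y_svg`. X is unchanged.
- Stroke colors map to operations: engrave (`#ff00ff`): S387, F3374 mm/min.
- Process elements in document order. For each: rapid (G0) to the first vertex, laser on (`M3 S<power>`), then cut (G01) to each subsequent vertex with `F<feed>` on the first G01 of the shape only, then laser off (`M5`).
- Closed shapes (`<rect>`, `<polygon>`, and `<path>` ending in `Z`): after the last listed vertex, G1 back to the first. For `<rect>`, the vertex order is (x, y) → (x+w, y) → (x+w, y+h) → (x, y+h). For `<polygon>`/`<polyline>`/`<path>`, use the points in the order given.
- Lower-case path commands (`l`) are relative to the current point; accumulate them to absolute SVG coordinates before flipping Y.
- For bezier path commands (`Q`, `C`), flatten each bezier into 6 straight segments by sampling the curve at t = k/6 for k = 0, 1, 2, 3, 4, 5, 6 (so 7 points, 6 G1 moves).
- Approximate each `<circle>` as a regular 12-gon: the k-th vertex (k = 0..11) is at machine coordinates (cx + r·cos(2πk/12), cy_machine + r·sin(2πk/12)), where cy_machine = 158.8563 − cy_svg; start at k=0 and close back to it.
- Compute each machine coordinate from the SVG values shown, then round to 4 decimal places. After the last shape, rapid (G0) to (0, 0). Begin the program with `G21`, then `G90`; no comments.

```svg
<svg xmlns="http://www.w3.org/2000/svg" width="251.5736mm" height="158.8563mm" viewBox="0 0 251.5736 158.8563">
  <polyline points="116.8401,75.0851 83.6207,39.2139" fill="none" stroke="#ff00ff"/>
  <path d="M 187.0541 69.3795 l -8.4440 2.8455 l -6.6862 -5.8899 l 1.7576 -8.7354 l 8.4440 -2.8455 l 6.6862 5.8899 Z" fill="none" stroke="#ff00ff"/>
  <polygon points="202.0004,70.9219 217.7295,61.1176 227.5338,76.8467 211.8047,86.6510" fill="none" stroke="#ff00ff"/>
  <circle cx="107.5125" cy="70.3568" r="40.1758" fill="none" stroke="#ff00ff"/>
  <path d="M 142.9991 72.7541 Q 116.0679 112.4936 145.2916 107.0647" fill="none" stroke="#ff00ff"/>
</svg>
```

1 u = 1 mm; y_m = 158.8563 − y.

[1] `<polyline>` line segment, #ff00ff→engrave S387 F3374: (116.8401,83.7712) → (83.6207,119.6424)

[2] `<path>` regular polygon, #ff00ff→engrave S387 F3374: (187.0541,89.4768) → (178.6101,86.6313) → (171.9239,92.5212) → (173.6815,101.2566) → (182.1255,104.1021) → (188.8117,98.2122) → (187.0541,89.4768) (closed)

[3] `<polygon>` regular polygon, #ff00ff→engrave S387 F3374: (202.0004,87.9344) → (217.7295,97.7387) → (227.5338,82.0096) → (211.8047,72.2053) → (202.0004,87.9344) (closed)

[4] `<circle>` circle, #ff00ff→engrave S387 F3374: (147.6883,88.4995) → (142.3058,108.5874) → (127.6004,123.2928) → (107.5125,128.6753) → (87.4246,123.2928) → (72.7192,108.5874) → (67.3367,88.4995) → (72.7192,68.4116) → (87.4246,53.7062) → (107.5125,48.3237) → (127.6004,53.7062) → (142.3058,68.4116) → (147.6883,88.4995) (closed)

[5] `<path>` quadratic bezier, #ff00ff→engrave S387 F3374: (142.9991,86.1022) → (135.5819,74.1104) → (131.2844,64.6279) → (130.1066,57.6548) → (132.0486,53.1910) → (137.1102,51.2366) → (145.2916,51.7916)

G21
G90
G0 X116.8401 Y83.7712
M3 S387
G01 X83.6207 Y119.6424 F3374
M5
G0 X187.0541 Y89.4768
M3 S387
G01 X178.6101 Y86.6313 F3374
G01 X171.9239 Y92.5212
G01 X173.6815 Y101.2566
G01 X182.1255 Y104.1021
G01 X188.8117 Y98.2122
G01 X187.0541 Y89.4768
M5
G0 X202.0004 Y87.9344
M3 S387
G01 X217.7295 Y97.7387 F3374
G01 X227.5338 Y82.0096
G01 X211.8047 Y72.2053
G01 X202.0004 Y87.9344
M5
G0 X147.6883 Y88.4995
M3 S387
G01 X142.3058 Y108.5874 F3374
G01 X127.6004 Y123.2928
G01 X107.5125 Y128.6753
G01 X87.4246 Y123.2928
G01 X72.7192 Y108.5874
G01 X67.3367 Y88.4995
G01 X72.7192 Y68.4116
G01 X87.4246 Y53.7062
G01 X107.5125 Y48.3237
G01 X127.6004 Y53.7062
G01 X142.3058 Y68.4116
G01 X147.6883 Y88.4995
M5
G0 X142.9991 Y86.1022
M3 S387
G01 X135.5819 Y74.1104 F3374
G01 X131.2844 Y64.6279
G01 X130.1066 Y57.6548
G01 X132.0486 Y53.1910
G01 X137.1102 Y51.2366
G01 X145.2916 Y51.7916
M5
G0 X0.0000 Y0.0000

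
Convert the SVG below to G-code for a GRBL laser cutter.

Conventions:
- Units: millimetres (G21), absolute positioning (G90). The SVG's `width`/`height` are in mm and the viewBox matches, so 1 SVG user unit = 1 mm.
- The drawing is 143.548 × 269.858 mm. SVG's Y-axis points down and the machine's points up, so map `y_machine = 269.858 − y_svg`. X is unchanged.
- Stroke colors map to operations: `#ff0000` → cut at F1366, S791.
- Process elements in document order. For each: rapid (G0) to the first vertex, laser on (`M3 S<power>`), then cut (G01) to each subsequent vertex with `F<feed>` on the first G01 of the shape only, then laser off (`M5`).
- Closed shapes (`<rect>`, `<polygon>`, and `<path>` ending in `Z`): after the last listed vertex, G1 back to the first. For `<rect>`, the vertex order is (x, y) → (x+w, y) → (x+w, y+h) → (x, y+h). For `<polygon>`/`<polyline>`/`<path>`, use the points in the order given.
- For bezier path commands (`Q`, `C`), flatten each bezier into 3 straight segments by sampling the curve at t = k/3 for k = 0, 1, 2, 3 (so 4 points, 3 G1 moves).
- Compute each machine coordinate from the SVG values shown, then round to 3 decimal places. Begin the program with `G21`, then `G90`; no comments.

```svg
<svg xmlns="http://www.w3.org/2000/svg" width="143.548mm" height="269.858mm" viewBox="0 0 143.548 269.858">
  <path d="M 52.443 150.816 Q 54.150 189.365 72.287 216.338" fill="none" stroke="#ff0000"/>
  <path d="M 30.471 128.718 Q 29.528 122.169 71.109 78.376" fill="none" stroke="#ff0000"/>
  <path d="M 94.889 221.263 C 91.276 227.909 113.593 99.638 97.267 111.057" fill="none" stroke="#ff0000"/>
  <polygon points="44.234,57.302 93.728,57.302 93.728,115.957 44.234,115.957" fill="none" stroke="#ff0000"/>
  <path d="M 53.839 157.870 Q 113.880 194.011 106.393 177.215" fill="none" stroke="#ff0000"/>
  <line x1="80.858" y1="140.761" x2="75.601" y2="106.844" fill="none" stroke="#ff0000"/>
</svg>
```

Since the viewBox matches the mm dimensions, user units are millimetres directly. The only transform is the Y-flip y_m = 269.858 − y_svg.

Shape 1 is a quadratic bezier drawn with `<path>`. Its stroke #ff0000 means cut at S791, F1366. After flipping Y the toolpath is (52.443,119.042) → (55.407,94.629) → (62.021,72.788) → (72.287,53.520).

Shape 2 is a quadratic bezier drawn with `<path>`. Its stroke #ff0000 means cut at S791, F1366. After flipping Y the toolpath is (30.471,141.140) → (34.567,149.644) → (48.113,166.425) → (71.109,191.482).

Shape 3 is a cubic bezier drawn with `<path>`. Its stroke #ff0000 means cut at S791, F1366. After flipping Y the toolpath is (94.889,48.595) → (97.528,76.751) → (103.104,133.827) → (97.267,158.801).

Shape 4 is a rectangle drawn with `<polygon>`. Its stroke #ff0000 means cut at S791, F1366. After flipping Y the toolpath is (44.234,212.556) → (93.728,212.556) → (93.728,153.901) → (44.234,153.901) → (44.234,212.556), returning to the start.

Shape 5 is a quadratic bezier drawn with `<path>`. Its stroke #ff0000 means cut at S791, F1366. After flipping Y the toolpath is (53.839,111.988) → (86.363,93.776) → (103.881,87.328) → (106.393,92.643).

Shape 6 is a line segment drawn with `<line>`. Its stroke #ff0000 means cut at S791, F1366. After flipping Y the toolpath is (80.858,129.097) → (75.601,163.014).

G21
G90
G0 X52.443 Y119.042
M3 S791
G01 X55.407 Y94.629 F1366
G01 X62.021 Y72.788
G01 X72.287 Y53.520
M5
G0 X30.471 Y141.140
M3 S791
G01 X34.567 Y149.644 F1366
G01 X48.113 Y166.425
G01 X71.109 Y191.482
M5
G0 X94.889 Y48.595
M3 S791
G01 X97.528 Y76.751 F1366
G01 X103.104 Y133.827
G01 X97.267 Y158.801
M5
G0 X44.234 Y212.556
M3 S791
G01 X93.728 Y212.556 F1366
G01 X93.728 Y153.901
G01 X44.234 Y153.901
G01 X44.234 Y212.556
M5
G0 X53.839 Y111.988
M3 S791
G01 X86.363 Y93.776 F1366
G01 X103.881 Y87.328
G01 X106.393 Y92.643
M5
G0 X80.858 Y129.097
M3 S791
G01 X75.601 Y163.014 F1366
M5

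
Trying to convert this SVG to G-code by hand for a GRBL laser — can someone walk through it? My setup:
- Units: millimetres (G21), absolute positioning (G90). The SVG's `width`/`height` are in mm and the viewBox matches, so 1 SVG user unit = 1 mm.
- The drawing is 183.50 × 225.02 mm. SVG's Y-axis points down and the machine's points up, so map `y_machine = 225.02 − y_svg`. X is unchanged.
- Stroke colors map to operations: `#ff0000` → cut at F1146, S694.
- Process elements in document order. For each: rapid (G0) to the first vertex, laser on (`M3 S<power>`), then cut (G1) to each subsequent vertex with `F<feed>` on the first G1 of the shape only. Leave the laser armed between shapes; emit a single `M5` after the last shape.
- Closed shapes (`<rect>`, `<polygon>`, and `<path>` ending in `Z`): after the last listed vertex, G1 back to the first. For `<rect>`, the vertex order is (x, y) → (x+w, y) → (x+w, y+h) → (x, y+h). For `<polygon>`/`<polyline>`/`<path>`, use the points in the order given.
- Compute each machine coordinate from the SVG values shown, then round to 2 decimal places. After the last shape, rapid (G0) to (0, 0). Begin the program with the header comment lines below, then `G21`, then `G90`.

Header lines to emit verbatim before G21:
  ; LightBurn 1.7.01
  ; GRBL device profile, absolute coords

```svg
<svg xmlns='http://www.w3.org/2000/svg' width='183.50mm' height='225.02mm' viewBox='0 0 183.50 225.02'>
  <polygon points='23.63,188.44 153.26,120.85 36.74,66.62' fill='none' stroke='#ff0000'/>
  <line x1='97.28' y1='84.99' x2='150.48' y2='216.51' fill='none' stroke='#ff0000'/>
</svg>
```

Since the viewBox matches the mm dimensions, user units are millimetres directly. The only transform is the Y-flip y_m = 225.02 − y_svg.

Shape 1 is a closed polygon drawn with `<polygon>`. Its stroke #ff0000 means cut at S694, F1146. After flipping Y the toolpath is (23.63,36.58) → (153.26,104.17) → (36.74,158.40) → (23.63,36.58), returning to the start.

Shape 2 is a line segment drawn with `<line>`. Its stroke #ff0000 means cut at S694, F1146. After flipping Y the toolpath is (97.28,140.03) → (150.48,8.51).

; LightBurn 1.7.01
; GRBL device profile, absolute coords
G21
G90
G0 X23.63 Y36.58
M3 S694
G1 X153.26 Y104.17 F1146
G1 X36.74 Y158.40
G1 X23.63 Y36.58
G0 X97.28 Y140.03
M3 S694
G1 X150.48 Y8.51 F1146
M5
G0 X0.00 Y0.00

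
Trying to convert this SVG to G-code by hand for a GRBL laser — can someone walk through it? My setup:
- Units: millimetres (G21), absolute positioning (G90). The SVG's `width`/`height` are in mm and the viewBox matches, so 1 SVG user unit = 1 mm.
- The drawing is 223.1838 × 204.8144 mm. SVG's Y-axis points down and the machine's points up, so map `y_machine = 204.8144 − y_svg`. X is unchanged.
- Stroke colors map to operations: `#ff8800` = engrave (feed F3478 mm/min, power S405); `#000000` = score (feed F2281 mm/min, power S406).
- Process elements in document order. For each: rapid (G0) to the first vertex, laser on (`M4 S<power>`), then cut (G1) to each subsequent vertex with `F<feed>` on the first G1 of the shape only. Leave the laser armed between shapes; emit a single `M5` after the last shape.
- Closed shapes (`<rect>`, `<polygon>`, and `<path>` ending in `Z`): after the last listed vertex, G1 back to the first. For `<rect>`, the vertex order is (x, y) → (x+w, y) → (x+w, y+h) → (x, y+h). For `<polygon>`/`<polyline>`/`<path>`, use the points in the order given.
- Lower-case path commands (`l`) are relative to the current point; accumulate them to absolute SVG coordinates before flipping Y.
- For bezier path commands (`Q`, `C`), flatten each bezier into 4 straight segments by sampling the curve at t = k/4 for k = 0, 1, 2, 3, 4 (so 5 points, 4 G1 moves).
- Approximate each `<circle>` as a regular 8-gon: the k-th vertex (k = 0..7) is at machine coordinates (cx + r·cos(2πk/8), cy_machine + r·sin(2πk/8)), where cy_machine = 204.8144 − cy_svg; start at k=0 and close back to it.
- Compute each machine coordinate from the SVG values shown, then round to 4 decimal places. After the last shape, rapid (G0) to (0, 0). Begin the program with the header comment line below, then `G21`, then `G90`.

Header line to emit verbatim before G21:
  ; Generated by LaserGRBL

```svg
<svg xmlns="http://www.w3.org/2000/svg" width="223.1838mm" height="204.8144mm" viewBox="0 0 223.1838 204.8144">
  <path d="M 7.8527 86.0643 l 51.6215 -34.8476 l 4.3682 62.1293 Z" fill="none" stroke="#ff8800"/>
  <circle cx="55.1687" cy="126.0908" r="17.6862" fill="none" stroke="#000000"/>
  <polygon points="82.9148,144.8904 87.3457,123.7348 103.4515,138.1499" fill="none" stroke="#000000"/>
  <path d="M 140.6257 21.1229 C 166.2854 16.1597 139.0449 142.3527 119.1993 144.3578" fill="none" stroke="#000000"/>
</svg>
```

; Generated by LaserGRBL
G21
G90
G0 X7.8527 Y118.7501
M4 S405
G1 X59.4742 Y153.5977 F3478
G1 X63.8424 Y91.4684
G1 X7.8527 Y118.7501
G0 X72.8549 Y78.7236
M4 S406
G1 X67.6747 Y91.2296 F2281
G1 X55.1687 Y96.4098
G1 X42.6627 Y91.2296
G1 X37.4825 Y78.7236
G1 X42.6627 Y66.2176
G1 X55.1687 Y61.0374
G1 X67.6747 Y66.2176
G1 X72.8549 Y78.7236
G0 X82.9148 Y59.9240
M4 S406
G1 X87.3457 Y81.0796 F2281
G1 X103.4515 Y66.6645
G1 X82.9148 Y59.9240
G0 X140.6257 Y183.6915
M4 S406
G1 X150.8938 Y166.8119 F2281
G1 X146.9770 Y124.6872
G1 X134.5279 Y81.2559
G1 X119.1993 Y60.4566
M5
G0 X0.0000 Y0.0000

viewBox `0 0 223.1838 204.8144` with mm width/height → 1 unit = 1 mm. Flip: y_m = 204.8144 − y_svg.

**Shape 1** — `<path>` regular polygon, stroke `#ff8800` → engrave (S405, F3478). Machine vertices: (7.8527,118.7501) → (59.4742,153.5977) → (63.8424,91.4684) → (7.8527,118.7501). Closed: final G1 returns to the first vertex.

**Shape 2** — `<circle>` circle, stroke `#000000` → score (S406, F2281). Machine vertices: (72.8549,78.7236) → (67.6747,91.2296) → (55.1687,96.4098) → (42.6627,91.2296) → (37.4825,78.7236) → (42.6627,66.2176) → (55.1687,61.0374) → (67.6747,66.2176) → (72.8549,78.7236). Closed: final G1 returns to the first vertex.

**Shape 3** — `<polygon>` regular polygon, stroke `#000000` → score (S406, F2281). Machine vertices: (82.9148,59.9240) → (87.3457,81.0796) → (103.4515,66.6645) → (82.9148,59.9240). Closed: final G1 returns to the first vertex.

**Shape 4** — `<path>` cubic bezier, stroke `#000000` → score (S406, F2281). Control points (SVG): P0=(140.6257,21.1229), P1=(166.2854,16.1597), P2=(139.0449,142.3527), P3=(119.1993,144.3578); sampled at t=k/4. Machine vertices: (140.6257,183.6915) → (150.8938,166.8119) → (146.9770,124.6872) → (134.5279,81.2559) → (119.1993,60.4566). Open path.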